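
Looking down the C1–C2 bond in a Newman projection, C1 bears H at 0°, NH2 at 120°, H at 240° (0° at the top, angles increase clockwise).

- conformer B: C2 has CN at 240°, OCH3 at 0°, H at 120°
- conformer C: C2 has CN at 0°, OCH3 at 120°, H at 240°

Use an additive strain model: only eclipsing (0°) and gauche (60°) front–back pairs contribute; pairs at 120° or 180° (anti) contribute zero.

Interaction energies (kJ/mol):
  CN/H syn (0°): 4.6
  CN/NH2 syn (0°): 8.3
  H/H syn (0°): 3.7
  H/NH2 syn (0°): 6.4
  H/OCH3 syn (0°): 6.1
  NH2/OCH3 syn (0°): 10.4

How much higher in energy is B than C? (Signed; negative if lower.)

-1.6 kJ/mol

B (eclipsed): H(0°)/OCH3(0°) eclipsed 6.1; NH2(120°)/H(120°) eclipsed 6.4; H(240°)/CN(240°) eclipsed 4.6 → 17.1 kJ/mol.
C (eclipsed): H(0°)/CN(0°) eclipsed 4.6; NH2(120°)/OCH3(120°) eclipsed 10.4; H(240°)/H(240°) eclipsed 3.7 → 18.7 kJ/mol.
E(B) − E(C) = 17.1 − 18.7 = -1.6 kJ/mol.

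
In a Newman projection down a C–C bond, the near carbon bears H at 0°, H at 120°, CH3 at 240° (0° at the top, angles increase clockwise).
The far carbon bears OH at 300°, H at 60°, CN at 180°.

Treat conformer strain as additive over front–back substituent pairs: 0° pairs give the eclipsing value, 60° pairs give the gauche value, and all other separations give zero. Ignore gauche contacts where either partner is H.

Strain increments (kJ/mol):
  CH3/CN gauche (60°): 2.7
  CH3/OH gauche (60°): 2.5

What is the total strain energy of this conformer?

This conformer (staggered): CH3(240°)/OH(300°) gauche 2.5; CH3(240°)/CN(180°) gauche 2.7 → 5.2 kJ/mol.

5.2 kJ/mol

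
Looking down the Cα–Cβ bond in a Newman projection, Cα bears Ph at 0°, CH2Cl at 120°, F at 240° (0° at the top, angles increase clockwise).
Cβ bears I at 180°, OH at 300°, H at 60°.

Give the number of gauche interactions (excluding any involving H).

4

Non-H gauche pairs: Ph(0°)/OH(300°); CH2Cl(120°)/I(180°); F(240°)/I(180°); F(240°)/OH(300°) — 4 interactions.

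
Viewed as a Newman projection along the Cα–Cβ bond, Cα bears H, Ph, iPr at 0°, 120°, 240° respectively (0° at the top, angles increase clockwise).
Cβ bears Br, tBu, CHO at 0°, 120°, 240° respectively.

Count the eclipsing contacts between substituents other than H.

2

Non-H eclipsing pairs: Ph(120°)/tBu(120°); iPr(240°)/CHO(240°) — 2 interactions.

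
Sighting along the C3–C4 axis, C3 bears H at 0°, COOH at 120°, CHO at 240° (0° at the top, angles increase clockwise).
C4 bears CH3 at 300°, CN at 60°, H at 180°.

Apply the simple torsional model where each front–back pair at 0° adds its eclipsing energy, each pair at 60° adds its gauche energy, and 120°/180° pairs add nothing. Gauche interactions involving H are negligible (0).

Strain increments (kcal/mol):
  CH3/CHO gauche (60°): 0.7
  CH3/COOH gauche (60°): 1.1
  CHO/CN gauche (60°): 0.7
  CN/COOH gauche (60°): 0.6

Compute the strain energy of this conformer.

1.3 kcal/mol

This conformer is staggered. COOH at 120° is gauche with CN at 60° (0.6); CHO at 240° is gauche with CH3 at 300° (0.7). Total 1.3 kcal/mol.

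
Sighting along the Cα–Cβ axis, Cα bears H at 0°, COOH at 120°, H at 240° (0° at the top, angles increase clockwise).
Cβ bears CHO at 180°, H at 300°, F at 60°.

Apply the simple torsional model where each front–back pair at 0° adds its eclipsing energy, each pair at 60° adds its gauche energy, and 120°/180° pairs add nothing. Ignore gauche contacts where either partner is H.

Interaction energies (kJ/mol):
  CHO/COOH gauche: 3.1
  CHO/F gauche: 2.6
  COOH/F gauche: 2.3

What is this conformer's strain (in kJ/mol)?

5.4 kJ/mol

This conformer is staggered. COOH at 120° is gauche with CHO at 180° (3.1); COOH at 120° is gauche with F at 60° (2.3). Total 5.4 kJ/mol.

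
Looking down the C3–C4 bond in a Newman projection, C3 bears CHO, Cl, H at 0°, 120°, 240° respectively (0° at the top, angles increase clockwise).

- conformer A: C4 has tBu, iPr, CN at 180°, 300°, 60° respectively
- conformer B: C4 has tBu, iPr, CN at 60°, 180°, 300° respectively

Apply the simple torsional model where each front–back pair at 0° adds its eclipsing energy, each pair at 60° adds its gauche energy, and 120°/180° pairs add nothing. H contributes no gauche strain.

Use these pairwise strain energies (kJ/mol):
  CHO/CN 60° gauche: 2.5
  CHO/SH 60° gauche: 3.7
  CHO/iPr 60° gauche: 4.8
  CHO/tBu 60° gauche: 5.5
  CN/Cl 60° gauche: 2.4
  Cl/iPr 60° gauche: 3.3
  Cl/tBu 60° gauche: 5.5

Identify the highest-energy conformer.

B

A (staggered): CHO–iPr gauche, CHO–CN gauche, Cl–tBu gauche, Cl–CN gauche; 4.8 + 2.5 + 5.5 + 2.4 = 15.2 kJ/mol.
B (staggered): CHO–tBu gauche, CHO–CN gauche, Cl–tBu gauche, Cl–iPr gauche; 5.5 + 2.5 + 5.5 + 3.3 = 16.8 kJ/mol.
B has the highest total (16.8 kJ/mol).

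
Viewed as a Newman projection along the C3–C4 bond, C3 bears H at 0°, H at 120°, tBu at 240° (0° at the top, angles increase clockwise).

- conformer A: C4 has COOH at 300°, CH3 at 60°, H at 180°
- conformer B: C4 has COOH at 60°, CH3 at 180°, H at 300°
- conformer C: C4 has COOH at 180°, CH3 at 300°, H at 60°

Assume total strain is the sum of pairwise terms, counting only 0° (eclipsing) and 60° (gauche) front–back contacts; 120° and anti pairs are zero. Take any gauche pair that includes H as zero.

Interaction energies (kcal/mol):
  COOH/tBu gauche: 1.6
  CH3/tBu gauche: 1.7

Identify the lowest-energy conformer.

A

A (staggered): tBu(240°)/COOH(300°) gauche 1.6 → 1.6 kcal/mol.
B (staggered): tBu(240°)/CH3(180°) gauche 1.7 → 1.7 kcal/mol.
C (staggered): tBu(240°)/COOH(180°) gauche 1.6; tBu(240°)/CH3(300°) gauche 1.7 → 3.3 kcal/mol.
A has the lowest total (1.6 kcal/mol).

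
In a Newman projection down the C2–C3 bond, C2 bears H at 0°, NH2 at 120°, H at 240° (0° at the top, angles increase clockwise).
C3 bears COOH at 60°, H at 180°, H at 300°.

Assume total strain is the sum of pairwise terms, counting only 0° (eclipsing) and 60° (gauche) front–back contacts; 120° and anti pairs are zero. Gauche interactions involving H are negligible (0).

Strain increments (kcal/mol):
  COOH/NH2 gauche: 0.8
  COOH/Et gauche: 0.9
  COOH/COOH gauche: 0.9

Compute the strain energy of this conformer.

0.8 kcal/mol

This conformer is staggered. NH2 at 120° is gauche with COOH at 60° (0.8). Total 0.8 kcal/mol.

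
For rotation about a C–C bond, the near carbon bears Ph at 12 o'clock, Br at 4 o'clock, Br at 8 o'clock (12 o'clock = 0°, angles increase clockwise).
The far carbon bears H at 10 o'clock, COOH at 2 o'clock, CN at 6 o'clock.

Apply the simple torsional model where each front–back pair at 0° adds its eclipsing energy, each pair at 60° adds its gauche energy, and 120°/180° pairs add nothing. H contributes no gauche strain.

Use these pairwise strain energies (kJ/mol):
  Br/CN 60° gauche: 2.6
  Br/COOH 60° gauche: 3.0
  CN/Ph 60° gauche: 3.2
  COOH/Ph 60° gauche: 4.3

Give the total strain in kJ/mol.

12.5 kJ/mol

This conformer (staggered): Ph–COOH gauche, Br–COOH gauche, Br–CN gauche, Br–CN gauche; 4.3 + 3.0 + 2.6 + 2.6 = 12.5 kJ/mol.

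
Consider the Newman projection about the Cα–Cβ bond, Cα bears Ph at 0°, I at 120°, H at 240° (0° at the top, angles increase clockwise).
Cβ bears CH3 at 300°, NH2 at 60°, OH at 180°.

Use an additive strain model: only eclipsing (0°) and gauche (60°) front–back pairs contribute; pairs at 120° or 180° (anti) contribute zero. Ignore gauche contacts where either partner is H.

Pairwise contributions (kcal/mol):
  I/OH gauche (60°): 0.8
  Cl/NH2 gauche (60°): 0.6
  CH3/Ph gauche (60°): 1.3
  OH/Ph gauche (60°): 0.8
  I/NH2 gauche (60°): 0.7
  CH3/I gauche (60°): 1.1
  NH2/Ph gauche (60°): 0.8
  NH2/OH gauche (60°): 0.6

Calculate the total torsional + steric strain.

3.6 kcal/mol

This conformer is staggered. Ph at 0° is gauche with CH3 at 300° (1.3); Ph at 0° is gauche with NH2 at 60° (0.8); I at 120° is gauche with NH2 at 60° (0.7); I at 120° is gauche with OH at 180° (0.8). Total 3.6 kcal/mol.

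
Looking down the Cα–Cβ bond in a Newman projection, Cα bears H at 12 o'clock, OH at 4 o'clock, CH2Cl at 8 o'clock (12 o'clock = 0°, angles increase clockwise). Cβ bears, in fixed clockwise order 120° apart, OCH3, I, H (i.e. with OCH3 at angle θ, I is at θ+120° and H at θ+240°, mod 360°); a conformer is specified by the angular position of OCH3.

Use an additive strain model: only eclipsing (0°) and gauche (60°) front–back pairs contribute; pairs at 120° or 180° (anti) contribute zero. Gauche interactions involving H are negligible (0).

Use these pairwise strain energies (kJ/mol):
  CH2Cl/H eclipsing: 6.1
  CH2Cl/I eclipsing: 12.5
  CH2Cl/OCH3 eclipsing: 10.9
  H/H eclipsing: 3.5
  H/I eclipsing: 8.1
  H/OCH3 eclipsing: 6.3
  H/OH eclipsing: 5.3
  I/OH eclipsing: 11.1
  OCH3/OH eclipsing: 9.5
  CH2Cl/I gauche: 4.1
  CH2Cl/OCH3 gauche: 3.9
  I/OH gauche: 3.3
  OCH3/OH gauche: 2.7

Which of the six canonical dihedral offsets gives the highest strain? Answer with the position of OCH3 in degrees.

OCH3 at 0° (eclipsed): H–OCH3 eclipsed, OH–I eclipsed, CH2Cl–H eclipsed; 6.3 + 11.1 + 6.1 = 23.5 kJ/mol.
OCH3 at 60° (staggered): OH–OCH3 gauche, OH–I gauche, CH2Cl–I gauche; 2.7 + 3.3 + 4.1 = 10.1 kJ/mol.
OCH3 at 120° (eclipsed): H–H eclipsed, OH–OCH3 eclipsed, CH2Cl–I eclipsed; 3.5 + 9.5 + 12.5 = 25.5 kJ/mol.
OCH3 at 180° (staggered): OH–OCH3 gauche, CH2Cl–OCH3 gauche, CH2Cl–I gauche; 2.7 + 3.9 + 4.1 = 10.7 kJ/mol.
OCH3 at 240° (eclipsed): H–I eclipsed, OH–H eclipsed, CH2Cl–OCH3 eclipsed; 8.1 + 5.3 + 10.9 = 24.3 kJ/mol.
OCH3 at 300° (staggered): OH–I gauche, CH2Cl–OCH3 gauche; 3.3 + 3.9 = 7.2 kJ/mol.
The maximum (25.5 kJ/mol) occurs with OCH3 at 120°.

120°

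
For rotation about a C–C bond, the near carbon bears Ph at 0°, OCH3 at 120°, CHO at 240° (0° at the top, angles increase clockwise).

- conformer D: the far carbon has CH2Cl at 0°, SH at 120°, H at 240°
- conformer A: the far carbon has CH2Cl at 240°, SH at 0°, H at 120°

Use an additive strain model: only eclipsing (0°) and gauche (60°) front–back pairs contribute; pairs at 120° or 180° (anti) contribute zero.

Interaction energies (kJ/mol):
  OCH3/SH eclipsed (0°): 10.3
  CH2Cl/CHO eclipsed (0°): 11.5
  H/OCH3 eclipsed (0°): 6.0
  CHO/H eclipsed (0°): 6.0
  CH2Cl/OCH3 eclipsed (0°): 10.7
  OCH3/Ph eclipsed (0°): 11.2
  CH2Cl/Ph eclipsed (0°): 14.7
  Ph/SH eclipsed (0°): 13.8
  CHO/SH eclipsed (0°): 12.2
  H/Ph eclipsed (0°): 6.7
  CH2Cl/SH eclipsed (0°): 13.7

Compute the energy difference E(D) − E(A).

-0.3 kJ/mol

D (eclipsed): Ph–CH2Cl eclipsed, OCH3–SH eclipsed, CHO–H eclipsed; 14.7 + 10.3 + 6.0 = 31.0 kJ/mol.
A (eclipsed): Ph–SH eclipsed, OCH3–H eclipsed, CHO–CH2Cl eclipsed; 13.8 + 6.0 + 11.5 = 31.3 kJ/mol.
E(D) − E(A) = 31.0 − 31.3 = -0.3 kJ/mol.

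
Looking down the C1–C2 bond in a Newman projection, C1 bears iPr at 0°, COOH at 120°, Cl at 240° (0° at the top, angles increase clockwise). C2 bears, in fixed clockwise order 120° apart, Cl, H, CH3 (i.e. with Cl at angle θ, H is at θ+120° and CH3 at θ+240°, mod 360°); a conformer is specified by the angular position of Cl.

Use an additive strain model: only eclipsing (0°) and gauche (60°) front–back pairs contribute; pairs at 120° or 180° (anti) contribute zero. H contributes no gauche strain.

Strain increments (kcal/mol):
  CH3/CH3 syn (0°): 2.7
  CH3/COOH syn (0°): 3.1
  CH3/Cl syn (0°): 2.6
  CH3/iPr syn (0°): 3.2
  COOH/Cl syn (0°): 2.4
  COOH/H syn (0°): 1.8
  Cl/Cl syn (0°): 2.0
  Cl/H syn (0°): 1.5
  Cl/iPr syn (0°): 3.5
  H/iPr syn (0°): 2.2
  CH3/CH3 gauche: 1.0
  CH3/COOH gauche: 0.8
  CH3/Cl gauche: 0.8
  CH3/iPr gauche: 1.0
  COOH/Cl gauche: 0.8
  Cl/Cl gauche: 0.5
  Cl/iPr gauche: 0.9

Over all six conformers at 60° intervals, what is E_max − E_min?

4.9 kcal/mol

Cl at 0° is eclipsed. iPr at 0° is eclipsed with Cl at 0° (3.5); COOH at 120° is eclipsed with H at 120° (1.8); Cl at 240° is eclipsed with CH3 at 240° (2.6). Total 7.9 kcal/mol.
Cl at 60° is staggered. iPr at 0° is gauche with Cl at 60° (0.9); iPr at 0° is gauche with CH3 at 300° (1.0); COOH at 120° is gauche with Cl at 60° (0.8); Cl at 240° is gauche with CH3 at 300° (0.8). Total 3.5 kcal/mol.
Cl at 120° is eclipsed. iPr at 0° is eclipsed with CH3 at 0° (3.2); COOH at 120° is eclipsed with Cl at 120° (2.4); Cl at 240° is eclipsed with H at 240° (1.5). Total 7.1 kcal/mol.
Cl at 180° is staggered. iPr at 0° is gauche with CH3 at 60° (1.0); COOH at 120° is gauche with Cl at 180° (0.8); COOH at 120° is gauche with CH3 at 60° (0.8); Cl at 240° is gauche with Cl at 180° (0.5). Total 3.1 kcal/mol.
Cl at 240° is eclipsed. iPr at 0° is eclipsed with H at 0° (2.2); COOH at 120° is eclipsed with CH3 at 120° (3.1); Cl at 240° is eclipsed with Cl at 240° (2.0). Total 7.3 kcal/mol.
Cl at 300° is staggered. iPr at 0° is gauche with Cl at 300° (0.9); COOH at 120° is gauche with CH3 at 180° (0.8); Cl at 240° is gauche with Cl at 300° (0.5); Cl at 240° is gauche with CH3 at 180° (0.8). Total 3.0 kcal/mol.
Max at 0° (7.9 kcal/mol), min at 300° (3.0 kcal/mol); barrier = 4.9 kcal/mol.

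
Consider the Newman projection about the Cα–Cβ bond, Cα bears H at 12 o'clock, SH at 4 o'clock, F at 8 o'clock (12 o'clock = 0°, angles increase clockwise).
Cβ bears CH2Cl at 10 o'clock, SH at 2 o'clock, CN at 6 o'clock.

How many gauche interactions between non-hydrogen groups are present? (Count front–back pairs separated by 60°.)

4

Non-H gauche pairs: SH(120°)/SH(60°); SH(120°)/CN(180°); F(240°)/CH2Cl(300°); F(240°)/CN(180°) — 4 interactions.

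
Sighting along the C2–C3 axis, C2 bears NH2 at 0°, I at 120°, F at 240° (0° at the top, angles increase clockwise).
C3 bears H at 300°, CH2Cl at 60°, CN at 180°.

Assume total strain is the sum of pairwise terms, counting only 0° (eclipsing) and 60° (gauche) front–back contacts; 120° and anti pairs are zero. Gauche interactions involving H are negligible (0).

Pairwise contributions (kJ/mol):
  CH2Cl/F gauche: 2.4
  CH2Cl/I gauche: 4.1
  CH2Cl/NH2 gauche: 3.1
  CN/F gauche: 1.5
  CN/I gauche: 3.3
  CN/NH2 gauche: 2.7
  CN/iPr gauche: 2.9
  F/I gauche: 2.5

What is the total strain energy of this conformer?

This conformer (staggered): NH2(0°)/CH2Cl(60°) gauche 3.1; I(120°)/CH2Cl(60°) gauche 4.1; I(120°)/CN(180°) gauche 3.3; F(240°)/CN(180°) gauche 1.5 → 12.0 kJ/mol.

12.0 kJ/mol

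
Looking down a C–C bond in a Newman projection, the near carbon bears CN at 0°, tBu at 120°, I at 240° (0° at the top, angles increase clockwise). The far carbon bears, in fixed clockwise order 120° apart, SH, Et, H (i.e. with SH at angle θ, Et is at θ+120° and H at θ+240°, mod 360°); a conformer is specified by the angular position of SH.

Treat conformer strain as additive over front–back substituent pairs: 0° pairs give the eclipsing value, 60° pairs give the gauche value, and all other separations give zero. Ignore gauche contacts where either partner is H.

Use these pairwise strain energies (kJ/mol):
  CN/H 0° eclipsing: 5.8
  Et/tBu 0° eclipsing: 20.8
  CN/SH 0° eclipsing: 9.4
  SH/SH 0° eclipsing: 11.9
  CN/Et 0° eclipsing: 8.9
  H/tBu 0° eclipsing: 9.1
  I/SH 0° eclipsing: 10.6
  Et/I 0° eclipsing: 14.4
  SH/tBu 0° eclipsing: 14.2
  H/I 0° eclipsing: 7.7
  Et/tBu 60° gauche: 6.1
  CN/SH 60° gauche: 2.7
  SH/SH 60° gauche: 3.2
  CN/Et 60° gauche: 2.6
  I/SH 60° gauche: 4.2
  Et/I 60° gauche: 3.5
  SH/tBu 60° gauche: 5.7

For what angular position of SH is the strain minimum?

SH at 0° (eclipsed): CN(0°)/SH(0°) eclipsed 9.4; tBu(120°)/Et(120°) eclipsed 20.8; I(240°)/H(240°) eclipsed 7.7 → 37.9 kJ/mol.
SH at 60° (staggered): CN(0°)/SH(60°) gauche 2.7; tBu(120°)/SH(60°) gauche 5.7; tBu(120°)/Et(180°) gauche 6.1; I(240°)/Et(180°) gauche 3.5 → 18.0 kJ/mol.
SH at 120° (eclipsed): CN(0°)/H(0°) eclipsed 5.8; tBu(120°)/SH(120°) eclipsed 14.2; I(240°)/Et(240°) eclipsed 14.4 → 34.4 kJ/mol.
SH at 180° (staggered): CN(0°)/Et(300°) gauche 2.6; tBu(120°)/SH(180°) gauche 5.7; I(240°)/SH(180°) gauche 4.2; I(240°)/Et(300°) gauche 3.5 → 16.0 kJ/mol.
SH at 240° (eclipsed): CN(0°)/Et(0°) eclipsed 8.9; tBu(120°)/H(120°) eclipsed 9.1; I(240°)/SH(240°) eclipsed 10.6 → 28.6 kJ/mol.
SH at 300° (staggered): CN(0°)/SH(300°) gauche 2.7; CN(0°)/Et(60°) gauche 2.6; tBu(120°)/Et(60°) gauche 6.1; I(240°)/SH(300°) gauche 4.2 → 15.6 kJ/mol.
The minimum (15.6 kJ/mol) occurs with SH at 300°.

300°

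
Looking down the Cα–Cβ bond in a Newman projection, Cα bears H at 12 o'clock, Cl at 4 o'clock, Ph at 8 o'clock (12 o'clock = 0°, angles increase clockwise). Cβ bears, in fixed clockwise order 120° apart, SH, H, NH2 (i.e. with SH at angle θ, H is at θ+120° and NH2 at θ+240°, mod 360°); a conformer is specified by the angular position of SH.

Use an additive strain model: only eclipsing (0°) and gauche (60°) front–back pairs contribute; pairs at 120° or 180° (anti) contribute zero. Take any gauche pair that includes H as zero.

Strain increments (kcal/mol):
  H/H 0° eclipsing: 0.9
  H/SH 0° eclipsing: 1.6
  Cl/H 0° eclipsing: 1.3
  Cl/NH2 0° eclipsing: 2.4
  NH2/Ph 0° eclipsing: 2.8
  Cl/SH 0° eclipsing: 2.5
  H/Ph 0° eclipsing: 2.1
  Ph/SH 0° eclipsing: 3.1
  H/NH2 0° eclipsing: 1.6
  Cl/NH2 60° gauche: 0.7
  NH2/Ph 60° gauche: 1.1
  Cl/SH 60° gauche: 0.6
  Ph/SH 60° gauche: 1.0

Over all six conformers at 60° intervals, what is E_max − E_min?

SH at 0° is eclipsed. H at 0° is eclipsed with SH at 0° (1.6); Cl at 120° is eclipsed with H at 120° (1.3); Ph at 240° is eclipsed with NH2 at 240° (2.8). Total 5.7 kcal/mol.
SH at 60° is staggered. Cl at 120° is gauche with SH at 60° (0.6); Ph at 240° is gauche with NH2 at 300° (1.1). Total 1.7 kcal/mol.
SH at 120° is eclipsed. H at 0° is eclipsed with NH2 at 0° (1.6); Cl at 120° is eclipsed with SH at 120° (2.5); Ph at 240° is eclipsed with H at 240° (2.1). Total 6.2 kcal/mol.
SH at 180° is staggered. Cl at 120° is gauche with SH at 180° (0.6); Cl at 120° is gauche with NH2 at 60° (0.7); Ph at 240° is gauche with SH at 180° (1.0). Total 2.3 kcal/mol.
SH at 240° is eclipsed. H at 0° is eclipsed with H at 0° (0.9); Cl at 120° is eclipsed with NH2 at 120° (2.4); Ph at 240° is eclipsed with SH at 240° (3.1). Total 6.4 kcal/mol.
SH at 300° is staggered. Cl at 120° is gauche with NH2 at 180° (0.7); Ph at 240° is gauche with SH at 300° (1.0); Ph at 240° is gauche with NH2 at 180° (1.1). Total 2.8 kcal/mol.
Max at 240° (6.4 kcal/mol), min at 60° (1.7 kcal/mol); barrier = 4.7 kcal/mol.

4.7 kcal/mol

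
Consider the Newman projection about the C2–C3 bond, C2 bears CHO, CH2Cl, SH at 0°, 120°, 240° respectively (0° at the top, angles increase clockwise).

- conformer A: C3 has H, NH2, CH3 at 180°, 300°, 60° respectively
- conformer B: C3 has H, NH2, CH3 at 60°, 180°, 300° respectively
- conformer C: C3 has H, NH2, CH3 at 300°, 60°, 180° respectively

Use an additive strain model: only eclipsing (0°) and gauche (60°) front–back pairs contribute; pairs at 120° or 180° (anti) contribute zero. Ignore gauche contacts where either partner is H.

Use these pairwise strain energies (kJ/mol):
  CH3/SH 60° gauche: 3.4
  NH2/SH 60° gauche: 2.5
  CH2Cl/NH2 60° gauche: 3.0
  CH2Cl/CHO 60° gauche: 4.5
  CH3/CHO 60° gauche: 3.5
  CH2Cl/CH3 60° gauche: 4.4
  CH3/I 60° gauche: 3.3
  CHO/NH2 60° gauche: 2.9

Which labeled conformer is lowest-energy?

A (staggered): CHO(0°)/NH2(300°) gauche 2.9; CHO(0°)/CH3(60°) gauche 3.5; CH2Cl(120°)/CH3(60°) gauche 4.4; SH(240°)/NH2(300°) gauche 2.5 → 13.3 kJ/mol.
B (staggered): CHO(0°)/CH3(300°) gauche 3.5; CH2Cl(120°)/NH2(180°) gauche 3.0; SH(240°)/NH2(180°) gauche 2.5; SH(240°)/CH3(300°) gauche 3.4 → 12.4 kJ/mol.
C (staggered): CHO(0°)/NH2(60°) gauche 2.9; CH2Cl(120°)/NH2(60°) gauche 3.0; CH2Cl(120°)/CH3(180°) gauche 4.4; SH(240°)/CH3(180°) gauche 3.4 → 13.7 kJ/mol.
B has the lowest total (12.4 kJ/mol).

B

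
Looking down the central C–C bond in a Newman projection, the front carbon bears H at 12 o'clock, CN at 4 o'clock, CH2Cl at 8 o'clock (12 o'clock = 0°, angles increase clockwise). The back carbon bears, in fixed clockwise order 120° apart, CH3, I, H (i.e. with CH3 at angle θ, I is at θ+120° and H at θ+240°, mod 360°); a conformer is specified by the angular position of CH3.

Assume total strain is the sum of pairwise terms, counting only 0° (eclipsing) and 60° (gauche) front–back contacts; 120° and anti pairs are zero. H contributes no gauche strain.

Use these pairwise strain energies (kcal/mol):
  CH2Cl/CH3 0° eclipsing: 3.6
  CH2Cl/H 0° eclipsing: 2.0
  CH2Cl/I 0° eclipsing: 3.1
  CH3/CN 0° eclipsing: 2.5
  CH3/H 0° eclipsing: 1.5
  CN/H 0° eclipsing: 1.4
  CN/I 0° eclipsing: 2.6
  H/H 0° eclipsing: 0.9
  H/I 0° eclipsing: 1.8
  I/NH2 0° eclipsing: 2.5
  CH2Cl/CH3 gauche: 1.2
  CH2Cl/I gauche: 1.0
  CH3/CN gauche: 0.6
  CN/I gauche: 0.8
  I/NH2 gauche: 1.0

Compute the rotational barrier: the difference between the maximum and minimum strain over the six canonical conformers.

4.8 kcal/mol

CH3 at 0° (eclipsed): H–CH3 eclipsed, CN–I eclipsed, CH2Cl–H eclipsed; 1.5 + 2.6 + 2.0 = 6.1 kcal/mol.
CH3 at 60° (staggered): CN–CH3 gauche, CN–I gauche, CH2Cl–I gauche; 0.6 + 0.8 + 1.0 = 2.4 kcal/mol.
CH3 at 120° (eclipsed): H–H eclipsed, CN–CH3 eclipsed, CH2Cl–I eclipsed; 0.9 + 2.5 + 3.1 = 6.5 kcal/mol.
CH3 at 180° (staggered): CN–CH3 gauche, CH2Cl–CH3 gauche, CH2Cl–I gauche; 0.6 + 1.2 + 1.0 = 2.8 kcal/mol.
CH3 at 240° (eclipsed): H–I eclipsed, CN–H eclipsed, CH2Cl–CH3 eclipsed; 1.8 + 1.4 + 3.6 = 6.8 kcal/mol.
CH3 at 300° (staggered): CN–I gauche, CH2Cl–CH3 gauche; 0.8 + 1.2 = 2.0 kcal/mol.
Max at 240° (6.8 kcal/mol), min at 300° (2.0 kcal/mol); barrier = 4.8 kcal/mol.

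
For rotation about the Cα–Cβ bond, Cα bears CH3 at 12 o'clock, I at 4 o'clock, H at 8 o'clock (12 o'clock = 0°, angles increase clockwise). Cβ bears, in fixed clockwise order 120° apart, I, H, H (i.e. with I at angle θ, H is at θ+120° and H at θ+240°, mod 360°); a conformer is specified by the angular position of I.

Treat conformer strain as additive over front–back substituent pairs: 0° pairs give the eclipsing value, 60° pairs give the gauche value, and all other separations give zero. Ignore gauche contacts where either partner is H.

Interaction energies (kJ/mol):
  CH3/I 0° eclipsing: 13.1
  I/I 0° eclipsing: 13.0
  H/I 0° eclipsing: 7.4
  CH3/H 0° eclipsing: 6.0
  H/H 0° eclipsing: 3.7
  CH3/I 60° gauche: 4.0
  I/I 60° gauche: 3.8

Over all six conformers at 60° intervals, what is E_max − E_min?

I at 0° (eclipsed): CH3(0°)/I(0°) eclipsed 13.1; I(120°)/H(120°) eclipsed 7.4; H(240°)/H(240°) eclipsed 3.7 → 24.2 kJ/mol.
I at 60° (staggered): CH3(0°)/I(60°) gauche 4.0; I(120°)/I(60°) gauche 3.8 → 7.8 kJ/mol.
I at 120° (eclipsed): CH3(0°)/H(0°) eclipsed 6.0; I(120°)/I(120°) eclipsed 13.0; H(240°)/H(240°) eclipsed 3.7 → 22.7 kJ/mol.
I at 180° (staggered): I(120°)/I(180°) gauche 3.8 → 3.8 kJ/mol.
I at 240° (eclipsed): CH3(0°)/H(0°) eclipsed 6.0; I(120°)/H(120°) eclipsed 7.4; H(240°)/I(240°) eclipsed 7.4 → 20.8 kJ/mol.
I at 300° (staggered): CH3(0°)/I(300°) gauche 4.0 → 4.0 kJ/mol.
Max at 0° (24.2 kJ/mol), min at 180° (3.8 kJ/mol); barrier = 20.4 kJ/mol.

20.4 kJ/mol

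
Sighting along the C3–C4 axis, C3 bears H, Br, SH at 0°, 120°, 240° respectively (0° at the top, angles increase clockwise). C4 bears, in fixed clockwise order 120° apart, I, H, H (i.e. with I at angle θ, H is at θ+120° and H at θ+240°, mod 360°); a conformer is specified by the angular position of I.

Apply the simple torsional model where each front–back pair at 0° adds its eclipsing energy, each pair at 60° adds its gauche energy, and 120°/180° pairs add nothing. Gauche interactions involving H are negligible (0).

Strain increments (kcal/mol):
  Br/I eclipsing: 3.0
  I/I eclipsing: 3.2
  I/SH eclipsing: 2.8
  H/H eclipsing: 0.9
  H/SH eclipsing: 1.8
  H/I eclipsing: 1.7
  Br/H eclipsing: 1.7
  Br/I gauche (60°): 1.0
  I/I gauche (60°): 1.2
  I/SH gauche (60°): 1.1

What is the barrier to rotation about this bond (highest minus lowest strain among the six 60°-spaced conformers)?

I at 0° (eclipsed): H(0°)/I(0°) eclipsed 1.7; Br(120°)/H(120°) eclipsed 1.7; SH(240°)/H(240°) eclipsed 1.8 → 5.2 kcal/mol.
I at 60° (staggered): Br(120°)/I(60°) gauche 1.0 → 1.0 kcal/mol.
I at 120° (eclipsed): H(0°)/H(0°) eclipsed 0.9; Br(120°)/I(120°) eclipsed 3.0; SH(240°)/H(240°) eclipsed 1.8 → 5.7 kcal/mol.
I at 180° (staggered): Br(120°)/I(180°) gauche 1.0; SH(240°)/I(180°) gauche 1.1 → 2.1 kcal/mol.
I at 240° (eclipsed): H(0°)/H(0°) eclipsed 0.9; Br(120°)/H(120°) eclipsed 1.7; SH(240°)/I(240°) eclipsed 2.8 → 5.4 kcal/mol.
I at 300° (staggered): SH(240°)/I(300°) gauche 1.1 → 1.1 kcal/mol.
Max at 120° (5.7 kcal/mol), min at 60° (1.0 kcal/mol); barrier = 4.7 kcal/mol.

4.7 kcal/mol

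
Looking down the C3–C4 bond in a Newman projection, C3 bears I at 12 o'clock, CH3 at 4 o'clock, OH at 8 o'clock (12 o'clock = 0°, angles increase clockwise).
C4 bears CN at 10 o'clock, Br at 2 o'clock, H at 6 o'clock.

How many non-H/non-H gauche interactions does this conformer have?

Non-H gauche pairs: I(0°)/CN(300°); I(0°)/Br(60°); CH3(120°)/Br(60°); OH(240°)/CN(300°) — 4 interactions.

4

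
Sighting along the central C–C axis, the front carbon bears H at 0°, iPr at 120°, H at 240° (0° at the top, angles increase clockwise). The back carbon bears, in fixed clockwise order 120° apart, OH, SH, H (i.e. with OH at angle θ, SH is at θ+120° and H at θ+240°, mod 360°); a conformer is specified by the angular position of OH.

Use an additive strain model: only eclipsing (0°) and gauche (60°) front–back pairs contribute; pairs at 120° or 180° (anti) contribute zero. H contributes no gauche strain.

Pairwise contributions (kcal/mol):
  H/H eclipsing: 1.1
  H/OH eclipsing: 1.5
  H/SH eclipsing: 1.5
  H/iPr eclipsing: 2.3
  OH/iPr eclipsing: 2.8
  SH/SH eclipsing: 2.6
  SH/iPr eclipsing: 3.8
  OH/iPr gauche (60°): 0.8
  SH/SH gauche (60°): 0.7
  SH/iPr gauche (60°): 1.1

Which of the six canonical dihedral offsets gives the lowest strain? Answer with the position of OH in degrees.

OH at 0° is eclipsed. H at 0° is eclipsed with OH at 0° (1.5); iPr at 120° is eclipsed with SH at 120° (3.8); H at 240° is eclipsed with H at 240° (1.1). Total 6.4 kcal/mol.
OH at 60° is staggered. iPr at 120° is gauche with OH at 60° (0.8); iPr at 120° is gauche with SH at 180° (1.1). Total 1.9 kcal/mol.
OH at 120° is eclipsed. H at 0° is eclipsed with H at 0° (1.1); iPr at 120° is eclipsed with OH at 120° (2.8); H at 240° is eclipsed with SH at 240° (1.5). Total 5.4 kcal/mol.
OH at 180° is staggered. iPr at 120° is gauche with OH at 180° (0.8). Total 0.8 kcal/mol.
OH at 240° is eclipsed. H at 0° is eclipsed with SH at 0° (1.5); iPr at 120° is eclipsed with H at 120° (2.3); H at 240° is eclipsed with OH at 240° (1.5). Total 5.3 kcal/mol.
OH at 300° is staggered. iPr at 120° is gauche with SH at 60° (1.1). Total 1.1 kcal/mol.
The minimum (0.8 kcal/mol) occurs with OH at 180°.

180°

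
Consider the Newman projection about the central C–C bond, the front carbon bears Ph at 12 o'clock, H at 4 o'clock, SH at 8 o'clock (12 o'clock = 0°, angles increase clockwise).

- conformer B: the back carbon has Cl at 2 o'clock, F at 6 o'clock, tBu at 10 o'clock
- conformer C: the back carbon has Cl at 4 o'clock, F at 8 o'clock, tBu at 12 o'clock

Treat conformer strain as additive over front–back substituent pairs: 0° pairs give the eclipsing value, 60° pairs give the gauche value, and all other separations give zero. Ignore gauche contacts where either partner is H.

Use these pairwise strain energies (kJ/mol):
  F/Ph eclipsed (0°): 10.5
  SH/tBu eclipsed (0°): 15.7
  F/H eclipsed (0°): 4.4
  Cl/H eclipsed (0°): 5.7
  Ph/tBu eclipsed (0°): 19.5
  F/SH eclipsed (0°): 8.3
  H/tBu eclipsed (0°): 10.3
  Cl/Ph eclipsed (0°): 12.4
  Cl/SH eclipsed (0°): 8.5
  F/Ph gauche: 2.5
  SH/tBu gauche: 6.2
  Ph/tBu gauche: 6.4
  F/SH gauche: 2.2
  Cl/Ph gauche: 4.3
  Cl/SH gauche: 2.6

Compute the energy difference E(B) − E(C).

-14.4 kJ/mol

B is staggered. Ph at 0° is gauche with Cl at 60° (4.3); Ph at 0° is gauche with tBu at 300° (6.4); SH at 240° is gauche with F at 180° (2.2); SH at 240° is gauche with tBu at 300° (6.2). Total 19.1 kJ/mol.
C is eclipsed. Ph at 0° is eclipsed with tBu at 0° (19.5); H at 120° is eclipsed with Cl at 120° (5.7); SH at 240° is eclipsed with F at 240° (8.3). Total 33.5 kJ/mol.
E(B) − E(C) = 19.1 − 33.5 = -14.4 kJ/mol.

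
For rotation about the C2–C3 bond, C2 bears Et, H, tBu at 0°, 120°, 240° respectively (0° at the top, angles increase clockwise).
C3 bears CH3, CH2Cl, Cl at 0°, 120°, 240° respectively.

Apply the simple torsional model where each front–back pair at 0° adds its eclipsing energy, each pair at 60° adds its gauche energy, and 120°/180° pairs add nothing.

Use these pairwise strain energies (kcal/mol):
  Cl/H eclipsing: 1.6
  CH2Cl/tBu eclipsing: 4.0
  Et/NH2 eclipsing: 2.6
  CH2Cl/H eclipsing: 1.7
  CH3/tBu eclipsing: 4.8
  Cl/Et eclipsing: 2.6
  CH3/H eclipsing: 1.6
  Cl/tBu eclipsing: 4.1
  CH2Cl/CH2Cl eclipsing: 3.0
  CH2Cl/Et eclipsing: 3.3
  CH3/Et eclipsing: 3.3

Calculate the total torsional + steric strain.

This conformer (eclipsed): Et(0°)/CH3(0°) eclipsed 3.3; H(120°)/CH2Cl(120°) eclipsed 1.7; tBu(240°)/Cl(240°) eclipsed 4.1 → 9.1 kcal/mol.

9.1 kcal/mol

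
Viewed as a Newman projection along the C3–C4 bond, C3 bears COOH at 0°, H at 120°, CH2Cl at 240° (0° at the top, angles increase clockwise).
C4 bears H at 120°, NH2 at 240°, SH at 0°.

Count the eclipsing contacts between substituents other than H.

Non-H eclipsing pairs: COOH(0°)/SH(0°); CH2Cl(240°)/NH2(240°) — 2 interactions.

2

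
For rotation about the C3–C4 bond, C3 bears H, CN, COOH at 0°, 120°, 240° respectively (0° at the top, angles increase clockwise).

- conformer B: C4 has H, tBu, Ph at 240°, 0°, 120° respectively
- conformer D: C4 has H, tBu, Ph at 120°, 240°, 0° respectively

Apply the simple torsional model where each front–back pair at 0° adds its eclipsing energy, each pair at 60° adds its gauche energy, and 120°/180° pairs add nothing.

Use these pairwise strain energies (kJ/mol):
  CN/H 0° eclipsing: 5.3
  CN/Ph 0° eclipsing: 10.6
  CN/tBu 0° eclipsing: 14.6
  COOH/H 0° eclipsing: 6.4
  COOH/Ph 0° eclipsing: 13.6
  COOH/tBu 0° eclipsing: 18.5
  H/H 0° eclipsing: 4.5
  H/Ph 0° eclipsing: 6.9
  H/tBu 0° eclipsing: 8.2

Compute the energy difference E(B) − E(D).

B (eclipsed): H–tBu eclipsed, CN–Ph eclipsed, COOH–H eclipsed; 8.2 + 10.6 + 6.4 = 25.2 kJ/mol.
D (eclipsed): H–Ph eclipsed, CN–H eclipsed, COOH–tBu eclipsed; 6.9 + 5.3 + 18.5 = 30.7 kJ/mol.
E(B) − E(D) = 25.2 − 30.7 = -5.5 kJ/mol.

-5.5 kJ/mol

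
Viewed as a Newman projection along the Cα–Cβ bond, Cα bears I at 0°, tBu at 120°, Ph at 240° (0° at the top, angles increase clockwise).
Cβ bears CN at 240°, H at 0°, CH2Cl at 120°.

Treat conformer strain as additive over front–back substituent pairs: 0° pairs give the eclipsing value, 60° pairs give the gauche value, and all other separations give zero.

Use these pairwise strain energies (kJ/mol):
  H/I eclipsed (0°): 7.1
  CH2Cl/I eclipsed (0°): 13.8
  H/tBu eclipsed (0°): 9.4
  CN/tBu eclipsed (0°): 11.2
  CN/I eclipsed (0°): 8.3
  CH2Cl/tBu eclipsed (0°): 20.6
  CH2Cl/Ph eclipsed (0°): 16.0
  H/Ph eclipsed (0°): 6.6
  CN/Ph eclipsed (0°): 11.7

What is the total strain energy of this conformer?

This conformer is eclipsed. I at 0° is eclipsed with H at 0° (7.1); tBu at 120° is eclipsed with CH2Cl at 120° (20.6); Ph at 240° is eclipsed with CN at 240° (11.7). Total 39.4 kJ/mol.

39.4 kJ/mol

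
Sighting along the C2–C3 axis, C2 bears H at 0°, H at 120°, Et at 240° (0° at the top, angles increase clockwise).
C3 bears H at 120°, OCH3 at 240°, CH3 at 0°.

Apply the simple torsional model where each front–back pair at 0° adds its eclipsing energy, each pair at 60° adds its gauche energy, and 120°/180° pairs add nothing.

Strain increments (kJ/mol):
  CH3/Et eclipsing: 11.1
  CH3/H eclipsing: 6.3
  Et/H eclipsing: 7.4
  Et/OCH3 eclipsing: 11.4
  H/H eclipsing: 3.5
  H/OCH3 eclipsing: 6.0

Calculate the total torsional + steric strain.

21.2 kJ/mol

This conformer (eclipsed): H(0°)/CH3(0°) eclipsed 6.3; H(120°)/H(120°) eclipsed 3.5; Et(240°)/OCH3(240°) eclipsed 11.4 → 21.2 kJ/mol.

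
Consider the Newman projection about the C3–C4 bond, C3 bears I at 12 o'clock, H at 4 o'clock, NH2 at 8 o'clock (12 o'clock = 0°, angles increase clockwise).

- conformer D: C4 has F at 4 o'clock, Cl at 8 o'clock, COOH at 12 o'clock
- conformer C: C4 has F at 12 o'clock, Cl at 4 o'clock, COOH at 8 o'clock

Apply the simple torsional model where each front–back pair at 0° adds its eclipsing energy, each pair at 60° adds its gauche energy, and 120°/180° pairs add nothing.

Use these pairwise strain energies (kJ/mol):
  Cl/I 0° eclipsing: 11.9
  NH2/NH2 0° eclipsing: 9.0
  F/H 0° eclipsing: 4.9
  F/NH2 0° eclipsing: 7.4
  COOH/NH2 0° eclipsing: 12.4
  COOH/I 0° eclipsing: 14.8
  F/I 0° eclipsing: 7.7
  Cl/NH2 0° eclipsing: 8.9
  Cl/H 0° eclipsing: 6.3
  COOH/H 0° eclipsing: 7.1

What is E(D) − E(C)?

D is eclipsed. I at 0° is eclipsed with COOH at 0° (14.8); H at 120° is eclipsed with F at 120° (4.9); NH2 at 240° is eclipsed with Cl at 240° (8.9). Total 28.6 kJ/mol.
C is eclipsed. I at 0° is eclipsed with F at 0° (7.7); H at 120° is eclipsed with Cl at 120° (6.3); NH2 at 240° is eclipsed with COOH at 240° (12.4). Total 26.4 kJ/mol.
E(D) − E(C) = 28.6 − 26.4 = +2.2 kJ/mol.

+2.2 kJ/mol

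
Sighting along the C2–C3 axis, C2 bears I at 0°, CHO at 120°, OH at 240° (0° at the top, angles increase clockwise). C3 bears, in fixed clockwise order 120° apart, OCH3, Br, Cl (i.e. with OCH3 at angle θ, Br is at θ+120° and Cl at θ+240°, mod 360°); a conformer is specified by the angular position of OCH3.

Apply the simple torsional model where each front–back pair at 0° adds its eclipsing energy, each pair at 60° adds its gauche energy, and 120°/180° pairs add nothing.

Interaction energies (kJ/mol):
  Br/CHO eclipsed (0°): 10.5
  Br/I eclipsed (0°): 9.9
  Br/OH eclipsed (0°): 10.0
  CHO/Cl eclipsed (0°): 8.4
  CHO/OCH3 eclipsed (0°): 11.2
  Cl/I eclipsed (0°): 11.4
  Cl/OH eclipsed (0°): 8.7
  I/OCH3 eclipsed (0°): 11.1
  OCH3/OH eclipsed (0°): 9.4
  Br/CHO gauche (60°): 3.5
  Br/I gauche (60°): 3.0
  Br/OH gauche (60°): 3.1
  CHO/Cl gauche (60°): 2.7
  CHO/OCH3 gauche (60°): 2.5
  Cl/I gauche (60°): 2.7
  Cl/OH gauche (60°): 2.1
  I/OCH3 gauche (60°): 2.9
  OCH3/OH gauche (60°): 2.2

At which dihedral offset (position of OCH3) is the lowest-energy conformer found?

OCH3 at 0° (eclipsed): I(0°)/OCH3(0°) eclipsed 11.1; CHO(120°)/Br(120°) eclipsed 10.5; OH(240°)/Cl(240°) eclipsed 8.7 → 30.3 kJ/mol.
OCH3 at 60° (staggered): I(0°)/OCH3(60°) gauche 2.9; I(0°)/Cl(300°) gauche 2.7; CHO(120°)/OCH3(60°) gauche 2.5; CHO(120°)/Br(180°) gauche 3.5; OH(240°)/Br(180°) gauche 3.1; OH(240°)/Cl(300°) gauche 2.1 → 16.8 kJ/mol.
OCH3 at 120° (eclipsed): I(0°)/Cl(0°) eclipsed 11.4; CHO(120°)/OCH3(120°) eclipsed 11.2; OH(240°)/Br(240°) eclipsed 10.0 → 32.6 kJ/mol.
OCH3 at 180° (staggered): I(0°)/Br(300°) gauche 3.0; I(0°)/Cl(60°) gauche 2.7; CHO(120°)/OCH3(180°) gauche 2.5; CHO(120°)/Cl(60°) gauche 2.7; OH(240°)/OCH3(180°) gauche 2.2; OH(240°)/Br(300°) gauche 3.1 → 16.2 kJ/mol.
OCH3 at 240° (eclipsed): I(0°)/Br(0°) eclipsed 9.9; CHO(120°)/Cl(120°) eclipsed 8.4; OH(240°)/OCH3(240°) eclipsed 9.4 → 27.7 kJ/mol.
OCH3 at 300° (staggered): I(0°)/OCH3(300°) gauche 2.9; I(0°)/Br(60°) gauche 3.0; CHO(120°)/Br(60°) gauche 3.5; CHO(120°)/Cl(180°) gauche 2.7; OH(240°)/OCH3(300°) gauche 2.2; OH(240°)/Cl(180°) gauche 2.1 → 16.4 kJ/mol.
The minimum (16.2 kJ/mol) occurs with OCH3 at 180°.

180°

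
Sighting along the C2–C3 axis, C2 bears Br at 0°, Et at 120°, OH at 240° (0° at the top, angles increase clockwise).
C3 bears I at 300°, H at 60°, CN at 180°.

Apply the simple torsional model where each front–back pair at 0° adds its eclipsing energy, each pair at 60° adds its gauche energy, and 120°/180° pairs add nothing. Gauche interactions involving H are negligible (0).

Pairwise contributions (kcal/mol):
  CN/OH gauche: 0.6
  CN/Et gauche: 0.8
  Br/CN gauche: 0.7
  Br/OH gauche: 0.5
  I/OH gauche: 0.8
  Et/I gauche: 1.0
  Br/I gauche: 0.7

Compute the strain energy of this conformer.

2.9 kcal/mol

This conformer is staggered. Br at 0° is gauche with I at 300° (0.7); Et at 120° is gauche with CN at 180° (0.8); OH at 240° is gauche with I at 300° (0.8); OH at 240° is gauche with CN at 180° (0.6). Total 2.9 kcal/mol.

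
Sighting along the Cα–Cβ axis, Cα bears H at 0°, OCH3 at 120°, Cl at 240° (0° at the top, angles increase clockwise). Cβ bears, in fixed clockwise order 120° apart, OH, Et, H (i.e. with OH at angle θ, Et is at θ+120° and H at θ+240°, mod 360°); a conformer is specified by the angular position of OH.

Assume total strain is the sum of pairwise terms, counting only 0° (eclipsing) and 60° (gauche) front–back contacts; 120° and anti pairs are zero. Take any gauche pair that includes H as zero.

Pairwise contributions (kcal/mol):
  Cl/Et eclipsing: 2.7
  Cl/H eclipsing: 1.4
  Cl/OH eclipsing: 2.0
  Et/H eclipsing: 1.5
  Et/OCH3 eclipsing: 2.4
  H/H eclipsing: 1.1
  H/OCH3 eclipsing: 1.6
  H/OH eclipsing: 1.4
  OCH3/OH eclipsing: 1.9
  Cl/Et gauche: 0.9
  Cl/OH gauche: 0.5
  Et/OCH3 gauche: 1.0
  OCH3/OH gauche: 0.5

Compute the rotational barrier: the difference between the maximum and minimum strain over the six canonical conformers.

4.2 kcal/mol

OH at 0° is eclipsed. H at 0° is eclipsed with OH at 0° (1.4); OCH3 at 120° is eclipsed with Et at 120° (2.4); Cl at 240° is eclipsed with H at 240° (1.4). Total 5.2 kcal/mol.
OH at 60° is staggered. OCH3 at 120° is gauche with OH at 60° (0.5); OCH3 at 120° is gauche with Et at 180° (1.0); Cl at 240° is gauche with Et at 180° (0.9). Total 2.4 kcal/mol.
OH at 120° is eclipsed. H at 0° is eclipsed with H at 0° (1.1); OCH3 at 120° is eclipsed with OH at 120° (1.9); Cl at 240° is eclipsed with Et at 240° (2.7). Total 5.7 kcal/mol.
OH at 180° is staggered. OCH3 at 120° is gauche with OH at 180° (0.5); Cl at 240° is gauche with OH at 180° (0.5); Cl at 240° is gauche with Et at 300° (0.9). Total 1.9 kcal/mol.
OH at 240° is eclipsed. H at 0° is eclipsed with Et at 0° (1.5); OCH3 at 120° is eclipsed with H at 120° (1.6); Cl at 240° is eclipsed with OH at 240° (2.0). Total 5.1 kcal/mol.
OH at 300° is staggered. OCH3 at 120° is gauche with Et at 60° (1.0); Cl at 240° is gauche with OH at 300° (0.5). Total 1.5 kcal/mol.
Max at 120° (5.7 kcal/mol), min at 300° (1.5 kcal/mol); barrier = 4.2 kcal/mol.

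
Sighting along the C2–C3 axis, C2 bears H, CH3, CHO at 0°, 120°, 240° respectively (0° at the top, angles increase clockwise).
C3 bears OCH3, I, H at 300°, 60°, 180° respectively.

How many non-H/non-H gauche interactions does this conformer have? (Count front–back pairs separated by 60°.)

Non-H gauche pairs: CH3(120°)/I(60°); CHO(240°)/OCH3(300°) — 2 interactions.

2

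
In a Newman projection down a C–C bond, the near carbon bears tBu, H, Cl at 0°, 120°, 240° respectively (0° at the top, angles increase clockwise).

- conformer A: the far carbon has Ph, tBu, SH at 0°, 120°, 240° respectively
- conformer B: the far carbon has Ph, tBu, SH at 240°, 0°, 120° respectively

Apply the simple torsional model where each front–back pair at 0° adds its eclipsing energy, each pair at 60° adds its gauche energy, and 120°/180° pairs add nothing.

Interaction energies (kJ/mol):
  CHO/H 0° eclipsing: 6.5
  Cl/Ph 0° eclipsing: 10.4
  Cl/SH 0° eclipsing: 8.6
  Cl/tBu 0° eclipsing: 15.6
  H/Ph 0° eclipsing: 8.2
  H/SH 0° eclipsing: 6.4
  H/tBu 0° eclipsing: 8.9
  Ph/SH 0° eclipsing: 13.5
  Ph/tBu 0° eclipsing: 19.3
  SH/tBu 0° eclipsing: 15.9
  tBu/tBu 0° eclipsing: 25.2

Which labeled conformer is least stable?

A (eclipsed): tBu(0°)/Ph(0°) eclipsed 19.3; H(120°)/tBu(120°) eclipsed 8.9; Cl(240°)/SH(240°) eclipsed 8.6 → 36.8 kJ/mol.
B (eclipsed): tBu(0°)/tBu(0°) eclipsed 25.2; H(120°)/SH(120°) eclipsed 6.4; Cl(240°)/Ph(240°) eclipsed 10.4 → 42.0 kJ/mol.
B has the highest total (42.0 kJ/mol).

B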